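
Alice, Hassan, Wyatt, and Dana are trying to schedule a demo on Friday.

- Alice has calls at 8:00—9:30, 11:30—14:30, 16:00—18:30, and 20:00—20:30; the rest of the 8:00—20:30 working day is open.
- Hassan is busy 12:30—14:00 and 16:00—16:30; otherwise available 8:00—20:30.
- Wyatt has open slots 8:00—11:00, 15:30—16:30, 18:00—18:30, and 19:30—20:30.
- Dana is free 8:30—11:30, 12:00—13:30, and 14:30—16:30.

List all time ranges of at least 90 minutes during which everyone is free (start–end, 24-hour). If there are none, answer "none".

09:30–11:00

Alice free within 08:00–20:30: 09:30–11:30, 14:30–16:00, 18:30–20:00.
Hassan free within 08:00–20:30: 08:00–12:30, 14:00–16:00, 16:30–20:30.
Alice ∩ Hassan: 09:30–11:30, 14:30–16:00, 18:30–20:00.
Alice ∩ Hassan ∩ Wyatt: 09:30–11:00, 15:30–16:00, 19:30–20:00.
Alice ∩ Hassan ∩ Wyatt ∩ Dana: 09:30–11:00, 15:30–16:00.
Windows ≥ 90 min: 09:30–11:00.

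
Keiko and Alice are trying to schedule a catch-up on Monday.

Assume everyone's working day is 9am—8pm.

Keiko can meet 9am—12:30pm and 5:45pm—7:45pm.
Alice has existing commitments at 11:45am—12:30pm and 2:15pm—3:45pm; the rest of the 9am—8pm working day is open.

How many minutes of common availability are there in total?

Alice free within 09:00–20:00: 09:00–11:45, 12:30–14:15, 15:45–20:00.
Keiko ∩ Alice: 09:00–11:45, 17:45–19:45.
Total common minutes: 165 + 120 = 285.

285 minutes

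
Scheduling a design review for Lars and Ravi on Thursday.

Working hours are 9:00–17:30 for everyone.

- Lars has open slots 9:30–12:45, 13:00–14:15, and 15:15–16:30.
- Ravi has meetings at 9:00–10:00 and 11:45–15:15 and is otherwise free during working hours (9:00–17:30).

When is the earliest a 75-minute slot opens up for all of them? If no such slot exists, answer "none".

10:00

Ravi free within 09:00–17:30: 10:00–11:45, 15:15–17:30.
Lars ∩ Ravi: 10:00–11:45, 15:15–16:30.
Windows ≥ 75 min: 10:00–11:45, 15:15–16:30.
Earliest such window starts at 10:00.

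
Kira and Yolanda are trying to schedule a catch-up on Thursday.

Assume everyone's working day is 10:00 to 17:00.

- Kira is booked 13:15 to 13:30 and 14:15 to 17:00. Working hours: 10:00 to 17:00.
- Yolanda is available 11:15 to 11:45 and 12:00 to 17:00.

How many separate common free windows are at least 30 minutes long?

Kira free within 10:00–17:00: 10:00–13:15, 13:30–14:15.
Kira ∩ Yolanda: 11:15–11:45, 12:00–13:15, 13:30–14:15.
Windows ≥ 30 min: 11:15–11:45, 12:00–13:15, 13:30–14:15.
That's 3 windows.

3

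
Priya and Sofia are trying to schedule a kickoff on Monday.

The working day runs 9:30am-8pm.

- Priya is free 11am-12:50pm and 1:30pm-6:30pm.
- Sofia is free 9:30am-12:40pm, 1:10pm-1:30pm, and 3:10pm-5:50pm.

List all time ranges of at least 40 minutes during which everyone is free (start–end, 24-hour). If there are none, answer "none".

Priya ∩ Sofia: 11:00–12:40, 15:10–17:50.
Windows ≥ 40 min: 11:00–12:40, 15:10–17:50.

11:00–12:40, 15:10–17:50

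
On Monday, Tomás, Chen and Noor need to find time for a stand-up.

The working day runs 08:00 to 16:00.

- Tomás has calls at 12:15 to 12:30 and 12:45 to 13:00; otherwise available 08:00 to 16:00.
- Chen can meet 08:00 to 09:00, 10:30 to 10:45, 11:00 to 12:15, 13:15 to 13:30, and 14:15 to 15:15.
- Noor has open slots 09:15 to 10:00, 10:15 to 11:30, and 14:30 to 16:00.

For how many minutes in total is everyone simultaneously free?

Tomás free within 08:00–16:00: 08:00–12:15, 12:30–12:45, 13:00–16:00.
Tomás ∩ Chen: 08:00–09:00, 10:30–10:45, 11:00–12:15, 13:15–13:30, 14:15–15:15.
Tomás ∩ Chen ∩ Noor: 10:30–10:45, 11:00–11:30, 14:30–15:15.
Total common minutes: 15 + 30 + 45 = 90.

90 minutes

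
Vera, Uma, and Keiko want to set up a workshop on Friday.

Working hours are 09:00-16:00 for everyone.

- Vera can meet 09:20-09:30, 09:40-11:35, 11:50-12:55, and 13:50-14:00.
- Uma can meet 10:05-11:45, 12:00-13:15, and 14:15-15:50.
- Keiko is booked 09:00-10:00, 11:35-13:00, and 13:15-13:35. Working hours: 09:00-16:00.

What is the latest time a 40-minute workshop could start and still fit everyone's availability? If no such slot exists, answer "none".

Keiko free within 09:00–16:00: 10:00–11:35, 13:00–13:15, 13:35–16:00.
Vera ∩ Uma: 10:05–11:35, 12:00–12:55.
Vera ∩ Uma ∩ Keiko: 10:05–11:35.
Windows ≥ 40 min: 10:05–11:35.
Latest start in the last window 10:05–11:35 is 11:35 − 40 min = 10:55.

10:55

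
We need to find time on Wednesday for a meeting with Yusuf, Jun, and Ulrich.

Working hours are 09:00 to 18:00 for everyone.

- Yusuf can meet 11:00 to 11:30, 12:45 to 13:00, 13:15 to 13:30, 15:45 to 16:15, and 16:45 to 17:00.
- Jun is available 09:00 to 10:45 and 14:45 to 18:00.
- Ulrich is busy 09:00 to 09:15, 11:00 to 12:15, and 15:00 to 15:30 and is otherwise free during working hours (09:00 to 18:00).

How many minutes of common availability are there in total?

Ulrich free within 09:00–18:00: 09:15–11:00, 12:15–15:00, 15:30–18:00.
Yusuf ∩ Jun: 15:45–16:15, 16:45–17:00.
Yusuf ∩ Jun ∩ Ulrich: 15:45–16:15, 16:45–17:00.
Total common minutes: 30 + 15 = 45.

45 minutes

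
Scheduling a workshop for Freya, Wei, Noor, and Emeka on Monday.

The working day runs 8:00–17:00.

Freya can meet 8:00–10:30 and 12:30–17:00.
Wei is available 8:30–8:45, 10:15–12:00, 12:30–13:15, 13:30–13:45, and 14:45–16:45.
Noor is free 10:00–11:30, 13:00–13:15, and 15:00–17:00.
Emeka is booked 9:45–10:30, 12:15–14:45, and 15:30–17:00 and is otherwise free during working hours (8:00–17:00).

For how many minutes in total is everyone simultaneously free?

Emeka free within 08:00–17:00: 08:00–09:45, 10:30–12:15, 14:45–15:30.
Freya ∩ Wei: 08:30–08:45, 10:15–10:30, 12:30–13:15, 13:30–13:45, 14:45–16:45.
Freya ∩ Wei ∩ Noor: 10:15–10:30, 13:00–13:15, 15:00–16:45.
Freya ∩ Wei ∩ Noor ∩ Emeka: 15:00–15:30.
Total common minutes: 30.

30 minutes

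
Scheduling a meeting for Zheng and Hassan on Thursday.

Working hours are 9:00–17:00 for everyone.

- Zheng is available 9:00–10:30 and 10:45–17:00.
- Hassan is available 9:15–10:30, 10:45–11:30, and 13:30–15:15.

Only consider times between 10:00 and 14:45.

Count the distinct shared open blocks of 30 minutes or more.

3

Zheng ∩ Hassan: 09:15–10:30, 10:45–11:30, 13:30–15:15.
Restricted to 10:00–14:45: 10:00–10:30, 10:45–11:30, 13:30–14:45.
Windows ≥ 30 min: 10:00–10:30, 10:45–11:30, 13:30–14:45.
That's 3 windows.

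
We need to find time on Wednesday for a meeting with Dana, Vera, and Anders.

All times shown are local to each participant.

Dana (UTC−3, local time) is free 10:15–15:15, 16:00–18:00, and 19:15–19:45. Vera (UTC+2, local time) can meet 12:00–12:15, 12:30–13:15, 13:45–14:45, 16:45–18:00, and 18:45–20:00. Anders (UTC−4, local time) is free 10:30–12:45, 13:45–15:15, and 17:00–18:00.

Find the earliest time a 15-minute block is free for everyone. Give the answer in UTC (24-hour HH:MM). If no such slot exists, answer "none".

14:45

Dana → UTC: 13:15–18:15, 19:00–21:00, 22:15–22:45.
Vera → UTC: 10:00–10:15, 10:30–11:15, 11:45–12:45, 14:45–16:00, 16:45–18:00.
Anders → UTC: 14:30–16:45, 17:45–19:15, 21:00–22:00.
Dana ∩ Vera: 14:45–16:00, 16:45–18:00.
Dana ∩ Vera ∩ Anders: 14:45–16:00, 17:45–18:00.
Windows ≥ 15 min: 14:45–16:00, 17:45–18:00.
Earliest such window starts at 14:45.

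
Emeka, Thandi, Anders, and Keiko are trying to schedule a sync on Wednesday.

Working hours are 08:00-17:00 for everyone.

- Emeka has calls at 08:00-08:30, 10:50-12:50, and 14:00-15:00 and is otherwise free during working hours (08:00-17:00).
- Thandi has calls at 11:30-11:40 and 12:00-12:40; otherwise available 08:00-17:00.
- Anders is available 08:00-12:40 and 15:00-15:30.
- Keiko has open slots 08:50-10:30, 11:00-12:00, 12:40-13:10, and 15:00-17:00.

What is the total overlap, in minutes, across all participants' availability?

Emeka free within 08:00–17:00: 08:30–10:50, 12:50–14:00, 15:00–17:00.
Thandi free within 08:00–17:00: 08:00–11:30, 11:40–12:00, 12:40–17:00.
Emeka ∩ Thandi: 08:30–10:50, 12:50–14:00, 15:00–17:00.
Emeka ∩ Thandi ∩ Anders: 08:30–10:50, 15:00–15:30.
Emeka ∩ Thandi ∩ Anders ∩ Keiko: 08:50–10:30, 15:00–15:30.
Total common minutes: 100 + 30 = 130.

130 minutes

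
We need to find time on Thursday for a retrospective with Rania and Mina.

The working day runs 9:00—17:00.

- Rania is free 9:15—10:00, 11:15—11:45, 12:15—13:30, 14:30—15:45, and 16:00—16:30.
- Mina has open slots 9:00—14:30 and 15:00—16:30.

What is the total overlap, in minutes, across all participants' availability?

225 minutes

Rania ∩ Mina: 09:15–10:00, 11:15–11:45, 12:15–13:30, 15:00–15:45, 16:00–16:30.
Total common minutes: 45 + 30 + 75 + 45 + 30 = 225.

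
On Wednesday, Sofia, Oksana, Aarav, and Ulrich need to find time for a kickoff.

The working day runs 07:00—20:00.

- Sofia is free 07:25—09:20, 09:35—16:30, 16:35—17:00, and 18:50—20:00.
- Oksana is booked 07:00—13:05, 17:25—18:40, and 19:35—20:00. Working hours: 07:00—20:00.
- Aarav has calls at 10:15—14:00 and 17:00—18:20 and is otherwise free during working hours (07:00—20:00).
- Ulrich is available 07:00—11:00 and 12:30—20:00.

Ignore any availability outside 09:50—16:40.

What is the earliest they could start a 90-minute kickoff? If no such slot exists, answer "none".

Oksana free within 07:00–20:00: 13:05–17:25, 18:40–19:35.
Aarav free within 07:00–20:00: 07:00–10:15, 14:00–17:00, 18:20–20:00.
Sofia ∩ Oksana: 13:05–16:30, 16:35–17:00, 18:50–19:35.
Sofia ∩ Oksana ∩ Aarav: 14:00–16:30, 16:35–17:00, 18:50–19:35.
Sofia ∩ Oksana ∩ Aarav ∩ Ulrich: 14:00–16:30, 16:35–17:00, 18:50–19:35.
Restricted to 09:50–16:40: 14:00–16:30, 16:35–16:40.
Windows ≥ 90 min: 14:00–16:30.
Earliest such window starts at 14:00.

14:00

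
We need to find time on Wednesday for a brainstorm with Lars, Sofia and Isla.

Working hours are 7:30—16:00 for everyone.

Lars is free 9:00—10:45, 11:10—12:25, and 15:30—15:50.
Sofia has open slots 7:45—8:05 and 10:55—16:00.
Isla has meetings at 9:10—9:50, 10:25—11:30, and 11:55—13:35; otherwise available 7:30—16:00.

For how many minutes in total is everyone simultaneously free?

45 minutes

Isla free within 07:30–16:00: 07:30–09:10, 09:50–10:25, 11:30–11:55, 13:35–16:00.
Lars ∩ Sofia: 11:10–12:25, 15:30–15:50.
Lars ∩ Sofia ∩ Isla: 11:30–11:55, 15:30–15:50.
Total common minutes: 25 + 20 = 45.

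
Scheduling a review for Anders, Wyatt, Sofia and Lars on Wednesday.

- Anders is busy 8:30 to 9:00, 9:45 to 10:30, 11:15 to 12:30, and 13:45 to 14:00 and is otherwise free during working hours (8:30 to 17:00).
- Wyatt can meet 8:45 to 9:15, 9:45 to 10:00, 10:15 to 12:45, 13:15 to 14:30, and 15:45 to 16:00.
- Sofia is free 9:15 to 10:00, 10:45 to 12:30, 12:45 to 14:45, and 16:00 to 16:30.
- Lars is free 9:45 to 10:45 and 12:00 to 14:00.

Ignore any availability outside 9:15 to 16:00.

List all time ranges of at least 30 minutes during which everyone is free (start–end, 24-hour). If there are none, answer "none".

13:15–13:45

Anders free within 08:30–17:00: 09:00–09:45, 10:30–11:15, 12:30–13:45, 14:00–17:00.
Anders ∩ Wyatt: 09:00–09:15, 10:30–11:15, 12:30–12:45, 13:15–13:45, 14:00–14:30, 15:45–16:00.
Anders ∩ Wyatt ∩ Sofia: 10:45–11:15, 13:15–13:45, 14:00–14:30.
Anders ∩ Wyatt ∩ Sofia ∩ Lars: 13:15–13:45.
Restricted to 09:15–16:00: 13:15–13:45.
Windows ≥ 30 min: 13:15–13:45.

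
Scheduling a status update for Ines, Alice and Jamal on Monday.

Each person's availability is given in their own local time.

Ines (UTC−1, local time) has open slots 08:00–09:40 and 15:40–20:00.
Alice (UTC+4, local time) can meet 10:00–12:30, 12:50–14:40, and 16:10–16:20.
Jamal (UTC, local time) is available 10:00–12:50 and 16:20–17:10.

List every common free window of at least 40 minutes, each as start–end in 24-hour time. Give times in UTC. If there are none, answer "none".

10:00–10:40

Ines → UTC: 09:00–10:40, 16:40–21:00.
Alice → UTC: 06:00–08:30, 08:50–10:40, 12:10–12:20.
Jamal → UTC: 10:00–12:50, 16:20–17:10.
Ines ∩ Alice: 09:00–10:40.
Ines ∩ Alice ∩ Jamal: 10:00–10:40.
Windows ≥ 40 min: 10:00–10:40.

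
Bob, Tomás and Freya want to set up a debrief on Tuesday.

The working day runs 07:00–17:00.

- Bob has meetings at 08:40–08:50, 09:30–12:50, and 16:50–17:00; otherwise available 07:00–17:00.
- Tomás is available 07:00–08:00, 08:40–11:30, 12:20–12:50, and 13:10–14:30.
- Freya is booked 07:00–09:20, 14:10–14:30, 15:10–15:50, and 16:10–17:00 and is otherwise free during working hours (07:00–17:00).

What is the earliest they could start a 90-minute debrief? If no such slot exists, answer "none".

Bob free within 07:00–17:00: 07:00–08:40, 08:50–09:30, 12:50–16:50.
Freya free within 07:00–17:00: 09:20–14:10, 14:30–15:10, 15:50–16:10.
Bob ∩ Tomás: 07:00–08:00, 08:50–09:30, 13:10–14:30.
Bob ∩ Tomás ∩ Freya: 09:20–09:30, 13:10–14:10.
Windows ≥ 90 min: (none).

none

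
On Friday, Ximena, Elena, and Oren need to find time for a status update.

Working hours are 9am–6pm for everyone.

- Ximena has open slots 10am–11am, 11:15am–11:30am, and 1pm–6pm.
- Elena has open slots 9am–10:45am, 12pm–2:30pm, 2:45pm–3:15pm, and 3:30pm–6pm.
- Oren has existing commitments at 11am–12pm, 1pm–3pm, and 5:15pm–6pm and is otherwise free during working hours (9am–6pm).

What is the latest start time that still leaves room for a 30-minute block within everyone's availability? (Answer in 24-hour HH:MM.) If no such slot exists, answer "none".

Oren free within 09:00–18:00: 09:00–11:00, 12:00–13:00, 15:00–17:15.
Ximena ∩ Elena: 10:00–10:45, 13:00–14:30, 14:45–15:15, 15:30–18:00.
Ximena ∩ Elena ∩ Oren: 10:00–10:45, 15:00–15:15, 15:30–17:15.
Windows ≥ 30 min: 10:00–10:45, 15:30–17:15.
Latest start in the last window 15:30–17:15 is 17:15 − 30 min = 16:45.

16:45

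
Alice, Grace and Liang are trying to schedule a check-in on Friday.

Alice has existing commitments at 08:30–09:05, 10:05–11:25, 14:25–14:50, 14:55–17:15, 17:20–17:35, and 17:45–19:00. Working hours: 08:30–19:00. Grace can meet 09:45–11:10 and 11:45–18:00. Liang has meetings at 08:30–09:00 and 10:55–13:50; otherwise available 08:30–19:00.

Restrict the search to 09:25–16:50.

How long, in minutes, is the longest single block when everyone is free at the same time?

Alice free within 08:30–19:00: 09:05–10:05, 11:25–14:25, 14:50–14:55, 17:15–17:20, 17:35–17:45.
Liang free within 08:30–19:00: 09:00–10:55, 13:50–19:00.
Alice ∩ Grace: 09:45–10:05, 11:45–14:25, 14:50–14:55, 17:15–17:20, 17:35–17:45.
Alice ∩ Grace ∩ Liang: 09:45–10:05, 13:50–14:25, 14:50–14:55, 17:15–17:20, 17:35–17:45.
Restricted to 09:25–16:50: 09:45–10:05, 13:50–14:25, 14:50–14:55.
Common window lengths: 20, 35, 5 min; longest is 35.

35 minutes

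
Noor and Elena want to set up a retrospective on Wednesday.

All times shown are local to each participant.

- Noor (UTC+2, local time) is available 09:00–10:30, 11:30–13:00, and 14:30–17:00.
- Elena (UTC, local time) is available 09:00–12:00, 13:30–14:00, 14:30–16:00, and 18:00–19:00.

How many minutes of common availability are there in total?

150 minutes

Noor → UTC: 07:00–08:30, 09:30–11:00, 12:30–15:00.
Elena → UTC: 09:00–12:00, 13:30–14:00, 14:30–16:00, 18:00–19:00.
Noor ∩ Elena: 09:30–11:00, 13:30–14:00, 14:30–15:00.
Total common minutes: 90 + 30 + 30 = 150.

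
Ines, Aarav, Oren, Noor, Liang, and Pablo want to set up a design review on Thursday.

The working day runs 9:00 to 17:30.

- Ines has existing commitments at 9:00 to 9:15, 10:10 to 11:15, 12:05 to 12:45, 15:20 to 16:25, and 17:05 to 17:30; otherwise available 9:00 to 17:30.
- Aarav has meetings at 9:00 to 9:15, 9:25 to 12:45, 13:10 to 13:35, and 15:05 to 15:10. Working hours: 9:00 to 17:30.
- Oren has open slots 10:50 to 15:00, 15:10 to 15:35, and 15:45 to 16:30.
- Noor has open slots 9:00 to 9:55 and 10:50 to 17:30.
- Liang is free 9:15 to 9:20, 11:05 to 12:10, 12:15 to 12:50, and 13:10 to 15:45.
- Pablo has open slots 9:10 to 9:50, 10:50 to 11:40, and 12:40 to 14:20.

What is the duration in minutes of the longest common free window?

45 minutes

Ines free within 09:00–17:30: 09:15–10:10, 11:15–12:05, 12:45–15:20, 16:25–17:05.
Aarav free within 09:00–17:30: 09:15–09:25, 12:45–13:10, 13:35–15:05, 15:10–17:30.
Ines ∩ Aarav: 09:15–09:25, 12:45–13:10, 13:35–15:05, 15:10–15:20, 16:25–17:05.
Ines ∩ Aarav ∩ Oren: 12:45–13:10, 13:35–15:00, 15:10–15:20, 16:25–16:30.
Ines ∩ Aarav ∩ Oren ∩ Noor: 12:45–13:10, 13:35–15:00, 15:10–15:20, 16:25–16:30.
Ines ∩ Aarav ∩ Oren ∩ Noor ∩ Liang: 12:45–12:50, 13:35–15:00, 15:10–15:20.
Ines ∩ Aarav ∩ Oren ∩ Noor ∩ Liang ∩ Pablo: 12:45–12:50, 13:35–14:20.
Common window lengths: 5, 45 min; longest is 45.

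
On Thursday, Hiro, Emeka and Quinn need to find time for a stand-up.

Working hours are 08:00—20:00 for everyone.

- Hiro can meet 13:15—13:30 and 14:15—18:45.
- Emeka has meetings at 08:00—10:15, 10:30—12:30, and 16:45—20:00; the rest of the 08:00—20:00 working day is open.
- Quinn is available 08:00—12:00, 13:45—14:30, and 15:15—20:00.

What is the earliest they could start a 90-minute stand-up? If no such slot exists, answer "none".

15:15

Emeka free within 08:00–20:00: 10:15–10:30, 12:30–16:45.
Hiro ∩ Emeka: 13:15–13:30, 14:15–16:45.
Hiro ∩ Emeka ∩ Quinn: 14:15–14:30, 15:15–16:45.
Windows ≥ 90 min: 15:15–16:45.
Earliest such window starts at 15:15.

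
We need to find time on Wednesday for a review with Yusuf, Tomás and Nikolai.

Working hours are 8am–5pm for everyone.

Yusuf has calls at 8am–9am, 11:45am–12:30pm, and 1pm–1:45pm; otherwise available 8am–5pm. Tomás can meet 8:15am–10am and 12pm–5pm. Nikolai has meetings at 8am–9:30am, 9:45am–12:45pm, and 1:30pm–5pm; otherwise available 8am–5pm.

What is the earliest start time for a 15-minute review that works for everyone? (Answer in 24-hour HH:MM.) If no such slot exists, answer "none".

Yusuf free within 08:00–17:00: 09:00–11:45, 12:30–13:00, 13:45–17:00.
Nikolai free within 08:00–17:00: 09:30–09:45, 12:45–13:30.
Yusuf ∩ Tomás: 09:00–10:00, 12:30–13:00, 13:45–17:00.
Yusuf ∩ Tomás ∩ Nikolai: 09:30–09:45, 12:45–13:00.
Windows ≥ 15 min: 09:30–09:45, 12:45–13:00.
Earliest such window starts at 09:30.

09:30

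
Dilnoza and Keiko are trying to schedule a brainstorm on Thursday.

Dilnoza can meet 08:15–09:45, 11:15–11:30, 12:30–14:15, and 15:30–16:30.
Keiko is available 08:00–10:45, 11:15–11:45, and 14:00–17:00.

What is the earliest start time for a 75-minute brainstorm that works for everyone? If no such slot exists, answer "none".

08:15

Dilnoza ∩ Keiko: 08:15–09:45, 11:15–11:30, 14:00–14:15, 15:30–16:30.
Windows ≥ 75 min: 08:15–09:45.
Earliest such window starts at 08:15.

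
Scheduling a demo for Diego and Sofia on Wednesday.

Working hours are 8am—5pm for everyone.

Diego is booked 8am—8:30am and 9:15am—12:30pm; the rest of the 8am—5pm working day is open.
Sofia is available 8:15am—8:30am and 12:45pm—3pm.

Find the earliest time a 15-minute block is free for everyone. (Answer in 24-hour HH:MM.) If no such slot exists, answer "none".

12:45

Diego free within 08:00–17:00: 08:30–09:15, 12:30–17:00.
Diego ∩ Sofia: 12:45–15:00.
Windows ≥ 15 min: 12:45–15:00.
Earliest such window starts at 12:45.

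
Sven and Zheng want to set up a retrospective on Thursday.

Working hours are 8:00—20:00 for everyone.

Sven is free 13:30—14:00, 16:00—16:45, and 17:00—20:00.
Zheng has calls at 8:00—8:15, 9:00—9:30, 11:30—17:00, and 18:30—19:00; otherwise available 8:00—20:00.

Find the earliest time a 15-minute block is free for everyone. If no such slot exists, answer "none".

17:00

Zheng free within 08:00–20:00: 08:15–09:00, 09:30–11:30, 17:00–18:30, 19:00–20:00.
Sven ∩ Zheng: 17:00–18:30, 19:00–20:00.
Windows ≥ 15 min: 17:00–18:30, 19:00–20:00.
Earliest such window starts at 17:00.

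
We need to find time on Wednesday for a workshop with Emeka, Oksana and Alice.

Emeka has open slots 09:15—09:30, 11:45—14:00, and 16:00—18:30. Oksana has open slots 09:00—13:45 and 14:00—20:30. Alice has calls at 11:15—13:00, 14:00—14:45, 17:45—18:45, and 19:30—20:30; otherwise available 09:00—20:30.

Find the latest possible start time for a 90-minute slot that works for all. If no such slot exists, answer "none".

16:15

Alice free within 09:00–20:30: 09:00–11:15, 13:00–14:00, 14:45–17:45, 18:45–19:30.
Emeka ∩ Oksana: 09:15–09:30, 11:45–13:45, 16:00–18:30.
Emeka ∩ Oksana ∩ Alice: 09:15–09:30, 13:00–13:45, 16:00–17:45.
Windows ≥ 90 min: 16:00–17:45.
Latest start in the last window 16:00–17:45 is 17:45 − 90 min = 16:15.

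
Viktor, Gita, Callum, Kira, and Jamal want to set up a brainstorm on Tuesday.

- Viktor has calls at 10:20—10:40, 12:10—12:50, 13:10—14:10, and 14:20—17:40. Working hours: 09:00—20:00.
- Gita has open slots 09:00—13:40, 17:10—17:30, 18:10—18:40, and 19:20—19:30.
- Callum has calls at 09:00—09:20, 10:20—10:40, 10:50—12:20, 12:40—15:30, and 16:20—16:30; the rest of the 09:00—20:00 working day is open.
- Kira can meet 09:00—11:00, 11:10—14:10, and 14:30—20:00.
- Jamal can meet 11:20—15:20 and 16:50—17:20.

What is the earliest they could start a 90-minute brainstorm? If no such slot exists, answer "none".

none

Viktor free within 09:00–20:00: 09:00–10:20, 10:40–12:10, 12:50–13:10, 14:10–14:20, 17:40–20:00.
Callum free within 09:00–20:00: 09:20–10:20, 10:40–10:50, 12:20–12:40, 15:30–16:20, 16:30–20:00.
Viktor ∩ Gita: 09:00–10:20, 10:40–12:10, 12:50–13:10, 18:10–18:40, 19:20–19:30.
Viktor ∩ Gita ∩ Callum: 09:20–10:20, 10:40–10:50, 18:10–18:40, 19:20–19:30.
Viktor ∩ Gita ∩ Callum ∩ Kira: 09:20–10:20, 10:40–10:50, 18:10–18:40, 19:20–19:30.
Viktor ∩ Gita ∩ Callum ∩ Kira ∩ Jamal: (none).
Windows ≥ 90 min: (none).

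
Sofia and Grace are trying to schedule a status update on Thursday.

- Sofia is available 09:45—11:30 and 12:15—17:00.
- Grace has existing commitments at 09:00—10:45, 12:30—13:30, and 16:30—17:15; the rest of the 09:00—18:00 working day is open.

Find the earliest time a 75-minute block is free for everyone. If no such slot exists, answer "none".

Grace free within 09:00–18:00: 10:45–12:30, 13:30–16:30, 17:15–18:00.
Sofia ∩ Grace: 10:45–11:30, 12:15–12:30, 13:30–16:30.
Windows ≥ 75 min: 13:30–16:30.
Earliest such window starts at 13:30.

13:30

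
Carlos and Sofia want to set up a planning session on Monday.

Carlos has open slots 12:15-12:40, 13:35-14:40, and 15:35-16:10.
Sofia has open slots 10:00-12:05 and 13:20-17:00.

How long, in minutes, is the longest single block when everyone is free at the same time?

65 minutes

Carlos ∩ Sofia: 13:35–14:40, 15:35–16:10.
Common window lengths: 65, 35 min; longest is 65.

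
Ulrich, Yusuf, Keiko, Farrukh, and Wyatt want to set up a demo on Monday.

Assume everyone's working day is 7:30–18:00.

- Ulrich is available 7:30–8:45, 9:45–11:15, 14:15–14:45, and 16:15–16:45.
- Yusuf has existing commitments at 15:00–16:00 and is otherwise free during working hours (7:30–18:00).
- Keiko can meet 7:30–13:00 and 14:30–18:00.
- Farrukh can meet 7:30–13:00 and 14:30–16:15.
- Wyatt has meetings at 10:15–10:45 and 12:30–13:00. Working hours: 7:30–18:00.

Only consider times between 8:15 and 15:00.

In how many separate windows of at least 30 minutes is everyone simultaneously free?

3

Yusuf free within 07:30–18:00: 07:30–15:00, 16:00–18:00.
Wyatt free within 07:30–18:00: 07:30–10:15, 10:45–12:30, 13:00–18:00.
Ulrich ∩ Yusuf: 07:30–08:45, 09:45–11:15, 14:15–14:45, 16:15–16:45.
Ulrich ∩ Yusuf ∩ Keiko: 07:30–08:45, 09:45–11:15, 14:30–14:45, 16:15–16:45.
Ulrich ∩ Yusuf ∩ Keiko ∩ Farrukh: 07:30–08:45, 09:45–11:15, 14:30–14:45.
Ulrich ∩ Yusuf ∩ Keiko ∩ Farrukh ∩ Wyatt: 07:30–08:45, 09:45–10:15, 10:45–11:15, 14:30–14:45.
Restricted to 08:15–15:00: 08:15–08:45, 09:45–10:15, 10:45–11:15, 14:30–14:45.
Windows ≥ 30 min: 08:15–08:45, 09:45–10:15, 10:45–11:15.
That's 3 windows.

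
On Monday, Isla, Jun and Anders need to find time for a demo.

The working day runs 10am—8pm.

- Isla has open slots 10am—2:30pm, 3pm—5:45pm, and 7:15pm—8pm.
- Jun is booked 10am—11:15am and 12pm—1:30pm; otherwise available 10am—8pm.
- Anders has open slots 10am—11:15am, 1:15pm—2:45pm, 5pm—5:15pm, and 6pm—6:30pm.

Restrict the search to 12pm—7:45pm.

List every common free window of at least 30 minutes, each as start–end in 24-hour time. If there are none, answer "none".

Jun free within 10:00–20:00: 11:15–12:00, 13:30–20:00.
Isla ∩ Jun: 11:15–12:00, 13:30–14:30, 15:00–17:45, 19:15–20:00.
Isla ∩ Jun ∩ Anders: 13:30–14:30, 17:00–17:15.
Restricted to 12:00–19:45: 13:30–14:30, 17:00–17:15.
Windows ≥ 30 min: 13:30–14:30.

13:30–14:30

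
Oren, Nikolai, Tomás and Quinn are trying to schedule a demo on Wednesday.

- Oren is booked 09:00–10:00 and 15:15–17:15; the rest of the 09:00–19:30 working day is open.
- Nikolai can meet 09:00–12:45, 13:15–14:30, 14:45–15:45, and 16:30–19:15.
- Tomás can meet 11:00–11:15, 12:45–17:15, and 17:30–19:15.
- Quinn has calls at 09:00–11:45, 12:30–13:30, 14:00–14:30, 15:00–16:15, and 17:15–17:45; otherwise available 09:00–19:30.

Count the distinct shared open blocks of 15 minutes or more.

3

Oren free within 09:00–19:30: 10:00–15:15, 17:15–19:30.
Quinn free within 09:00–19:30: 11:45–12:30, 13:30–14:00, 14:30–15:00, 16:15–17:15, 17:45–19:30.
Oren ∩ Nikolai: 10:00–12:45, 13:15–14:30, 14:45–15:15, 17:15–19:15.
Oren ∩ Nikolai ∩ Tomás: 11:00–11:15, 13:15–14:30, 14:45–15:15, 17:30–19:15.
Oren ∩ Nikolai ∩ Tomás ∩ Quinn: 13:30–14:00, 14:45–15:00, 17:45–19:15.
Windows ≥ 15 min: 13:30–14:00, 14:45–15:00, 17:45–19:15.
That's 3 windows.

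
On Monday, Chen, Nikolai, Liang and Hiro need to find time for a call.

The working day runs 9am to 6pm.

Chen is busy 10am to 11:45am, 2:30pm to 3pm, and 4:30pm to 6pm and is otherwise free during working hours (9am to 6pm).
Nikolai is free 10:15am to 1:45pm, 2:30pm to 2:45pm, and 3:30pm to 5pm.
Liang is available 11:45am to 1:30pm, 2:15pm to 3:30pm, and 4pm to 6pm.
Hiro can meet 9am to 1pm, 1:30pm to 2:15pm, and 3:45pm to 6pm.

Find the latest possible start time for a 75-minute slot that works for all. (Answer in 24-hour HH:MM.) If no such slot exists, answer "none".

11:45

Chen free within 09:00–18:00: 09:00–10:00, 11:45–14:30, 15:00–16:30.
Chen ∩ Nikolai: 11:45–13:45, 15:30–16:30.
Chen ∩ Nikolai ∩ Liang: 11:45–13:30, 16:00–16:30.
Chen ∩ Nikolai ∩ Liang ∩ Hiro: 11:45–13:00, 16:00–16:30.
Windows ≥ 75 min: 11:45–13:00.
Latest start in the last window 11:45–13:00 is 13:00 − 75 min = 11:45.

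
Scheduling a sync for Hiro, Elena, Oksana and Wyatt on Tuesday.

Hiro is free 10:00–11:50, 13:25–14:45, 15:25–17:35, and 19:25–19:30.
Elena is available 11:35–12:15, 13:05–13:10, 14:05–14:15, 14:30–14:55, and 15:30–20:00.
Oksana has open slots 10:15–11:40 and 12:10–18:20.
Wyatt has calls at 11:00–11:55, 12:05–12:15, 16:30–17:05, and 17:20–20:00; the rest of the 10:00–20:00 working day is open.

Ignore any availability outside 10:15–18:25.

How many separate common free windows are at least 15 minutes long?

3

Wyatt free within 10:00–20:00: 10:00–11:00, 11:55–12:05, 12:15–16:30, 17:05–17:20.
Hiro ∩ Elena: 11:35–11:50, 14:05–14:15, 14:30–14:45, 15:30–17:35, 19:25–19:30.
Hiro ∩ Elena ∩ Oksana: 11:35–11:40, 14:05–14:15, 14:30–14:45, 15:30–17:35.
Hiro ∩ Elena ∩ Oksana ∩ Wyatt: 14:05–14:15, 14:30–14:45, 15:30–16:30, 17:05–17:20.
Restricted to 10:15–18:25: 14:05–14:15, 14:30–14:45, 15:30–16:30, 17:05–17:20.
Windows ≥ 15 min: 14:30–14:45, 15:30–16:30, 17:05–17:20.
That's 3 windows.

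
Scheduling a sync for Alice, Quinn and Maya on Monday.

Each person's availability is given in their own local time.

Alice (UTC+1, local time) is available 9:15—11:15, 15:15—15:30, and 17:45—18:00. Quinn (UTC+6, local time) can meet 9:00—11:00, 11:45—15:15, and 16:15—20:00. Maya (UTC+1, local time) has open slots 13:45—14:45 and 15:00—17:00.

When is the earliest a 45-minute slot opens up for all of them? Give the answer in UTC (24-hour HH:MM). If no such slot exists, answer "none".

none

Alice → UTC: 08:15–10:15, 14:15–14:30, 16:45–17:00.
Quinn → UTC: 03:00–05:00, 05:45–09:15, 10:15–14:00.
Maya → UTC: 12:45–13:45, 14:00–16:00.
Alice ∩ Quinn: 08:15–09:15.
Alice ∩ Quinn ∩ Maya: (none).
Windows ≥ 45 min: (none).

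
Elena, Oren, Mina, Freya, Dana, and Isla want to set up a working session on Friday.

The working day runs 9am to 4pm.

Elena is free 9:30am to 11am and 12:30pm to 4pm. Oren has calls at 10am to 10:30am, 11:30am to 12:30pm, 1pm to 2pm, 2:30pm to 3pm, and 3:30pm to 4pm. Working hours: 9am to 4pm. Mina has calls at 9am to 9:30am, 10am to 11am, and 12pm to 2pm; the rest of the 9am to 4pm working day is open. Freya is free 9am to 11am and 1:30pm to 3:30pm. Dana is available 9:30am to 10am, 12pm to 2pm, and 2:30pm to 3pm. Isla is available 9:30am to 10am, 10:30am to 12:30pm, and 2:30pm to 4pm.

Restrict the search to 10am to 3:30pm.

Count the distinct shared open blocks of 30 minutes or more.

Oren free within 09:00–16:00: 09:00–10:00, 10:30–11:30, 12:30–13:00, 14:00–14:30, 15:00–15:30.
Mina free within 09:00–16:00: 09:30–10:00, 11:00–12:00, 14:00–16:00.
Elena ∩ Oren: 09:30–10:00, 10:30–11:00, 12:30–13:00, 14:00–14:30, 15:00–15:30.
Elena ∩ Oren ∩ Mina: 09:30–10:00, 14:00–14:30, 15:00–15:30.
Elena ∩ Oren ∩ Mina ∩ Freya: 09:30–10:00, 14:00–14:30, 15:00–15:30.
Elena ∩ Oren ∩ Mina ∩ Freya ∩ Dana: 09:30–10:00.
Elena ∩ Oren ∩ Mina ∩ Freya ∩ Dana ∩ Isla: 09:30–10:00.
Restricted to 10:00–15:30: (none).
Windows ≥ 30 min: (none).
That's 0 windows.

0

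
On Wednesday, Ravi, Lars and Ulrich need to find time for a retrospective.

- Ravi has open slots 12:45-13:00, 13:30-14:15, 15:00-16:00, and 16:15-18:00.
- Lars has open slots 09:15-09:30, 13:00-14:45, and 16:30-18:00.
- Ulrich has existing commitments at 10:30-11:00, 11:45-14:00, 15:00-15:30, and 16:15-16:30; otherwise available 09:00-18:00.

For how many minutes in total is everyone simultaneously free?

Ulrich free within 09:00–18:00: 09:00–10:30, 11:00–11:45, 14:00–15:00, 15:30–16:15, 16:30–18:00.
Ravi ∩ Lars: 13:30–14:15, 16:30–18:00.
Ravi ∩ Lars ∩ Ulrich: 14:00–14:15, 16:30–18:00.
Total common minutes: 15 + 90 = 105.

105 minutes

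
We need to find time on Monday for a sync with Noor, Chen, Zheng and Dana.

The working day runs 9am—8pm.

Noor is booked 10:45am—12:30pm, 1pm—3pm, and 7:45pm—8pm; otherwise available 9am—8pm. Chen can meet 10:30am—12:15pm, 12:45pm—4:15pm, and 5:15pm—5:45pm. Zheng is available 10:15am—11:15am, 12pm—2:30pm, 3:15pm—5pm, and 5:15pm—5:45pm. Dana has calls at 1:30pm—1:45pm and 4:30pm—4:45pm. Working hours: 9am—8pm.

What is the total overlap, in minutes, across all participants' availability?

120 minutes

Noor free within 09:00–20:00: 09:00–10:45, 12:30–13:00, 15:00–19:45.
Dana free within 09:00–20:00: 09:00–13:30, 13:45–16:30, 16:45–20:00.
Noor ∩ Chen: 10:30–10:45, 12:45–13:00, 15:00–16:15, 17:15–17:45.
Noor ∩ Chen ∩ Zheng: 10:30–10:45, 12:45–13:00, 15:15–16:15, 17:15–17:45.
Noor ∩ Chen ∩ Zheng ∩ Dana: 10:30–10:45, 12:45–13:00, 15:15–16:15, 17:15–17:45.
Total common minutes: 15 + 15 + 60 + 30 = 120.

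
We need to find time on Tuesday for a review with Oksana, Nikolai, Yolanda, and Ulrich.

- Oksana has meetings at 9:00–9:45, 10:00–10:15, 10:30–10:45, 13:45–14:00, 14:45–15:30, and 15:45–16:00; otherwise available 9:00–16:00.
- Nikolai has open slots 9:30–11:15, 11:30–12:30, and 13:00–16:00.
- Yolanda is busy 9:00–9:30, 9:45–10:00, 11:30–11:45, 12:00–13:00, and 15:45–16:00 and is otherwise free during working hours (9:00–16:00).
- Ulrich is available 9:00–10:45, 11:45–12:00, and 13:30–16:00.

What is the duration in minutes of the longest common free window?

Oksana free within 09:00–16:00: 09:45–10:00, 10:15–10:30, 10:45–13:45, 14:00–14:45, 15:30–15:45.
Yolanda free within 09:00–16:00: 09:30–09:45, 10:00–11:30, 11:45–12:00, 13:00–15:45.
Oksana ∩ Nikolai: 09:45–10:00, 10:15–10:30, 10:45–11:15, 11:30–12:30, 13:00–13:45, 14:00–14:45, 15:30–15:45.
Oksana ∩ Nikolai ∩ Yolanda: 10:15–10:30, 10:45–11:15, 11:45–12:00, 13:00–13:45, 14:00–14:45, 15:30–15:45.
Oksana ∩ Nikolai ∩ Yolanda ∩ Ulrich: 10:15–10:30, 11:45–12:00, 13:30–13:45, 14:00–14:45, 15:30–15:45.
Common window lengths: 15, 15, 15, 45, 15 min; longest is 45.

45 minutes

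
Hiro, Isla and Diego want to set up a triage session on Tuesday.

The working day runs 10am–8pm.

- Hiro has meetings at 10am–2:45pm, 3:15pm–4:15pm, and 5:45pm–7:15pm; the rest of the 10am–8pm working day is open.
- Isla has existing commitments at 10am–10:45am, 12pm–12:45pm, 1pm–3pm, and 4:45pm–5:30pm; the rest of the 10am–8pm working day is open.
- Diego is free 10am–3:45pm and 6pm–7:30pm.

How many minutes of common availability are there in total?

30 minutes

Hiro free within 10:00–20:00: 14:45–15:15, 16:15–17:45, 19:15–20:00.
Isla free within 10:00–20:00: 10:45–12:00, 12:45–13:00, 15:00–16:45, 17:30–20:00.
Hiro ∩ Isla: 15:00–15:15, 16:15–16:45, 17:30–17:45, 19:15–20:00.
Hiro ∩ Isla ∩ Diego: 15:00–15:15, 19:15–19:30.
Total common minutes: 15 + 15 = 30.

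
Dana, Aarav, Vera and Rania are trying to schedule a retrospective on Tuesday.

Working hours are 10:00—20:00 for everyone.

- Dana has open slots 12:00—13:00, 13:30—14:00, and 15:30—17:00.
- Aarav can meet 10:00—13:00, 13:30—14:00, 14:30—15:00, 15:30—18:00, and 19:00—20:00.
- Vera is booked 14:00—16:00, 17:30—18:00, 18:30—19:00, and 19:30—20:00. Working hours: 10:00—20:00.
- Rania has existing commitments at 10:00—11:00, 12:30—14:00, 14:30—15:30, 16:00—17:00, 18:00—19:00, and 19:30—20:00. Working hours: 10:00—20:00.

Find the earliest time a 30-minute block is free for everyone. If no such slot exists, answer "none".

12:00

Vera free within 10:00–20:00: 10:00–14:00, 16:00–17:30, 18:00–18:30, 19:00–19:30.
Rania free within 10:00–20:00: 11:00–12:30, 14:00–14:30, 15:30–16:00, 17:00–18:00, 19:00–19:30.
Dana ∩ Aarav: 12:00–13:00, 13:30–14:00, 15:30–17:00.
Dana ∩ Aarav ∩ Vera: 12:00–13:00, 13:30–14:00, 16:00–17:00.
Dana ∩ Aarav ∩ Vera ∩ Rania: 12:00–12:30.
Windows ≥ 30 min: 12:00–12:30.
Earliest such window starts at 12:00.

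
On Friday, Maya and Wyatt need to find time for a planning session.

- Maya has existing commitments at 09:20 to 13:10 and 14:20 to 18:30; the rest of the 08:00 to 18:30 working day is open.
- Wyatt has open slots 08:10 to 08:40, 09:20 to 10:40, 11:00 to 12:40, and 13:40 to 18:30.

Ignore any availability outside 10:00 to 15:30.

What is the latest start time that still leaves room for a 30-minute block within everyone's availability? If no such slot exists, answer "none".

Maya free within 08:00–18:30: 08:00–09:20, 13:10–14:20.
Maya ∩ Wyatt: 08:10–08:40, 13:40–14:20.
Restricted to 10:00–15:30: 13:40–14:20.
Windows ≥ 30 min: 13:40–14:20.
Latest start in the last window 13:40–14:20 is 14:20 − 30 min = 13:50.

13:50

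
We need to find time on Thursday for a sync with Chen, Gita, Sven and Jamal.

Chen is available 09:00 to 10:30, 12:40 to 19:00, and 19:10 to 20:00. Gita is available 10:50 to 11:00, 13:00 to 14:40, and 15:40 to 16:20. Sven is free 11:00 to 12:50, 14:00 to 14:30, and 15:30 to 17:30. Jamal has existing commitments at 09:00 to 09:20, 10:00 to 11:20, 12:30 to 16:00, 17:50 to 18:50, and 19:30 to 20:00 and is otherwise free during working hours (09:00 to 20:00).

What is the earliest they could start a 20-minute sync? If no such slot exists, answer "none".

16:00

Jamal free within 09:00–20:00: 09:20–10:00, 11:20–12:30, 16:00–17:50, 18:50–19:30.
Chen ∩ Gita: 13:00–14:40, 15:40–16:20.
Chen ∩ Gita ∩ Sven: 14:00–14:30, 15:40–16:20.
Chen ∩ Gita ∩ Sven ∩ Jamal: 16:00–16:20.
Windows ≥ 20 min: 16:00–16:20.
Earliest such window starts at 16:00.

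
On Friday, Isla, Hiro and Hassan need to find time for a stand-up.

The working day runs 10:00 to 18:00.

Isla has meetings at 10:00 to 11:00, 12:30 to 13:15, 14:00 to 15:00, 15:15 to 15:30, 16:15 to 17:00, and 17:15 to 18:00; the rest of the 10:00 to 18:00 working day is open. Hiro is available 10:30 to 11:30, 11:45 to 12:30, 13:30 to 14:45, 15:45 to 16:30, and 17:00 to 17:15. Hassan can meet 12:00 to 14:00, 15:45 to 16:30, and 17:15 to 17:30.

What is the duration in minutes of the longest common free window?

Isla free within 10:00–18:00: 11:00–12:30, 13:15–14:00, 15:00–15:15, 15:30–16:15, 17:00–17:15.
Isla ∩ Hiro: 11:00–11:30, 11:45–12:30, 13:30–14:00, 15:45–16:15, 17:00–17:15.
Isla ∩ Hiro ∩ Hassan: 12:00–12:30, 13:30–14:00, 15:45–16:15.
Common window lengths: 30, 30, 30 min; longest is 30.

30 minutes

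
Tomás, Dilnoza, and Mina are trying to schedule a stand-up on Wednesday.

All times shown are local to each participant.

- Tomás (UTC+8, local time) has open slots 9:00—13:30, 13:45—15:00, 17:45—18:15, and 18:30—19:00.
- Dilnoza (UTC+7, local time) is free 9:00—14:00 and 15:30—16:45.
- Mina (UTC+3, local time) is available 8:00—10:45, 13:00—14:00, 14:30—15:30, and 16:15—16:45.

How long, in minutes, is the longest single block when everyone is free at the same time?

75 minutes

Tomás → UTC: 01:00–05:30, 05:45–07:00, 09:45–10:15, 10:30–11:00.
Dilnoza → UTC: 02:00–07:00, 08:30–09:45.
Mina → UTC: 05:00–07:45, 10:00–11:00, 11:30–12:30, 13:15–13:45.
Tomás ∩ Dilnoza: 02:00–05:30, 05:45–07:00.
Tomás ∩ Dilnoza ∩ Mina: 05:00–05:30, 05:45–07:00.
Common window lengths: 30, 75 min; longest is 75.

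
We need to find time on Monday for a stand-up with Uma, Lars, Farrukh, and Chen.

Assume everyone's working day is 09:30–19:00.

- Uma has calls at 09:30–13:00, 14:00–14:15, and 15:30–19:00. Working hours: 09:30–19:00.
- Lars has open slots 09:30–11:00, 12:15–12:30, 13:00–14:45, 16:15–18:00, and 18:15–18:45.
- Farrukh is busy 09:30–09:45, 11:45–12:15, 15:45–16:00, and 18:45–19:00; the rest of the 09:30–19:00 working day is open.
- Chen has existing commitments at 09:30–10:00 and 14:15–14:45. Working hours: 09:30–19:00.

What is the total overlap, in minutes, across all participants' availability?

60 minutes

Uma free within 09:30–19:00: 13:00–14:00, 14:15–15:30.
Farrukh free within 09:30–19:00: 09:45–11:45, 12:15–15:45, 16:00–18:45.
Chen free within 09:30–19:00: 10:00–14:15, 14:45–19:00.
Uma ∩ Lars: 13:00–14:00, 14:15–14:45.
Uma ∩ Lars ∩ Farrukh: 13:00–14:00, 14:15–14:45.
Uma ∩ Lars ∩ Farrukh ∩ Chen: 13:00–14:00.
Total common minutes: 60.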